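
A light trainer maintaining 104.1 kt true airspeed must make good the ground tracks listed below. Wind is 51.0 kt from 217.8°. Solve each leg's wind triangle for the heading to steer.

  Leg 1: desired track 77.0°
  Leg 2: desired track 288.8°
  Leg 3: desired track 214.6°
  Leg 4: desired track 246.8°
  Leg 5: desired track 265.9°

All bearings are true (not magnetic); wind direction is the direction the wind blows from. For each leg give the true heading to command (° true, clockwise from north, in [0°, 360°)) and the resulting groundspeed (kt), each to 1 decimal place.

Leg 1: heading=95.0°, groundspeed=138.5 kt
Leg 2: heading=261.2°, groundspeed=75.7 kt
Leg 3: heading=216.2°, groundspeed=53.1 kt
Leg 4: heading=233.1°, groundspeed=56.5 kt
Leg 5: heading=244.5°, groundspeed=62.9 kt

Leg 1: desired track 77.0°; wind correction +18.0° → command heading 95.0°, groundspeed 138.5 kt
Leg 2: desired track 288.8°; wind correction -27.6° → command heading 261.2°, groundspeed 75.7 kt
Leg 3: desired track 214.6°; wind correction +1.6° → command heading 216.2°, groundspeed 53.1 kt
Leg 4: desired track 246.8°; wind correction -13.7° → command heading 233.1°, groundspeed 56.5 kt
Leg 5: desired track 265.9°; wind correction -21.4° → command heading 244.5°, groundspeed 62.9 kt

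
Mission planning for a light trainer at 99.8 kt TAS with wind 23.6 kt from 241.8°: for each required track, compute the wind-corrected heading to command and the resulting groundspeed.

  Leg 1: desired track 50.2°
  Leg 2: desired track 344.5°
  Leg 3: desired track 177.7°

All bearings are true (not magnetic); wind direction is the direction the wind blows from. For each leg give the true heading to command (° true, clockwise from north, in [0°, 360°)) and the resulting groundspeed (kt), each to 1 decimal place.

Leg 1: desired track 50.2°; wind correction -2.7° → command heading 47.5°, groundspeed 122.8 kt
Leg 2: desired track 344.5°; wind correction -13.3° → command heading 331.2°, groundspeed 102.3 kt
Leg 3: desired track 177.7°; wind correction +12.3° → command heading 190.0°, groundspeed 87.2 kt

Leg 1: heading=47.5°, groundspeed=122.8 kt
Leg 2: heading=331.2°, groundspeed=102.3 kt
Leg 3: heading=190.0°, groundspeed=87.2 kt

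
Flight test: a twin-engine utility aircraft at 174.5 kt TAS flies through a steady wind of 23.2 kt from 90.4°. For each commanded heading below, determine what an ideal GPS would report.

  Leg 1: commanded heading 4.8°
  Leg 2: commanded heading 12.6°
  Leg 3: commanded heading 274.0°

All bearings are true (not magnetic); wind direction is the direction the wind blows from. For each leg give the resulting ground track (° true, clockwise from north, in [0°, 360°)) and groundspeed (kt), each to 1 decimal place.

Leg 1: heading 4.8°; drift -7.6° → track 357.2°, groundspeed 174.3 kt
Leg 2: heading 12.6°; drift -7.6° → track 5.0°, groundspeed 171.1 kt
Leg 3: heading 274.0°; drift -0.4° → track 273.6°, groundspeed 197.7 kt

Leg 1: track=357.2°, groundspeed=174.3 kt
Leg 2: track=5.0°, groundspeed=171.1 kt
Leg 3: track=273.6°, groundspeed=197.7 kt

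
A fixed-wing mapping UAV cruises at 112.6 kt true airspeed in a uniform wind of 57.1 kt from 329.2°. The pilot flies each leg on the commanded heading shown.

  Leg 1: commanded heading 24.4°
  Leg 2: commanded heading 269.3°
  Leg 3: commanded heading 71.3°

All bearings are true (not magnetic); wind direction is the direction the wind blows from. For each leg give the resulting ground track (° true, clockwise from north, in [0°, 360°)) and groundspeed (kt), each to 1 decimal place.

Leg 1: heading 24.4°; drift +30.4° → track 54.8°, groundspeed 92.7 kt
Leg 2: heading 269.3°; drift -30.5° → track 238.8°, groundspeed 97.4 kt
Leg 3: heading 71.3°; drift +24.1° → track 95.4°, groundspeed 136.5 kt

Leg 1: track=54.8°, groundspeed=92.7 kt
Leg 2: track=238.8°, groundspeed=97.4 kt
Leg 3: track=95.4°, groundspeed=136.5 kt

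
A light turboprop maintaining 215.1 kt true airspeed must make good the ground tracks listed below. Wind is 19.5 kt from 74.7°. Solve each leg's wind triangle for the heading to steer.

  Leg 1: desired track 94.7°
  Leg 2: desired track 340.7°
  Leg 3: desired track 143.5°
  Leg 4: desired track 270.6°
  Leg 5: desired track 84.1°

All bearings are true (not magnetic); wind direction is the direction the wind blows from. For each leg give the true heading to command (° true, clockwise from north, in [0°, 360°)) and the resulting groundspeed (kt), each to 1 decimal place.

Leg 1: desired track 94.7°; wind correction -1.8° → command heading 92.9°, groundspeed 196.7 kt
Leg 2: desired track 340.7°; wind correction +5.2° → command heading 345.9°, groundspeed 215.6 kt
Leg 3: desired track 143.5°; wind correction -4.8° → command heading 138.7°, groundspeed 207.3 kt
Leg 4: desired track 270.6°; wind correction +1.4° → command heading 272.0°, groundspeed 233.8 kt
Leg 5: desired track 84.1°; wind correction -0.8° → command heading 83.3°, groundspeed 195.8 kt

Leg 1: heading=92.9°, groundspeed=196.7 kt
Leg 2: heading=345.9°, groundspeed=215.6 kt
Leg 3: heading=138.7°, groundspeed=207.3 kt
Leg 4: heading=272.0°, groundspeed=233.8 kt
Leg 5: heading=83.3°, groundspeed=195.8 kt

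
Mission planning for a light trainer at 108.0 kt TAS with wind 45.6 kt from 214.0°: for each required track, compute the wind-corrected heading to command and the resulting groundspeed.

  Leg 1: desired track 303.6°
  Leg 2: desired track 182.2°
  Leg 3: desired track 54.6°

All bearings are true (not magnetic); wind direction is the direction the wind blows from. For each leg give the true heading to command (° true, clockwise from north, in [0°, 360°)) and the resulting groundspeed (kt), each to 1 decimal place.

Leg 1: desired track 303.6°; wind correction -25.0° → command heading 278.6°, groundspeed 97.6 kt
Leg 2: desired track 182.2°; wind correction +12.9° → command heading 195.1°, groundspeed 66.5 kt
Leg 3: desired track 54.6°; wind correction +8.5° → command heading 63.1°, groundspeed 149.5 kt

Leg 1: heading=278.6°, groundspeed=97.6 kt
Leg 2: heading=195.1°, groundspeed=66.5 kt
Leg 3: heading=63.1°, groundspeed=149.5 kt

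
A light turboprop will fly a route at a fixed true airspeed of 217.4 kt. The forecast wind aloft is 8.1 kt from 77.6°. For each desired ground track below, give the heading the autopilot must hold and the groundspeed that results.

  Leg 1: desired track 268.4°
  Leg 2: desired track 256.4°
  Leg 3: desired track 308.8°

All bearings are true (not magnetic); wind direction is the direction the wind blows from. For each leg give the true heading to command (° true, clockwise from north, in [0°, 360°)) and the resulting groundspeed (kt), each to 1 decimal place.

Leg 1: desired track 268.4°; wind correction +0.4° → command heading 268.8°, groundspeed 225.4 kt
Leg 2: desired track 256.4°; wind correction +0.0° → command heading 256.4°, groundspeed 225.5 kt
Leg 3: desired track 308.8°; wind correction +1.7° → command heading 310.5°, groundspeed 222.4 kt

Leg 1: heading=268.8°, groundspeed=225.4 kt
Leg 2: heading=256.4°, groundspeed=225.5 kt
Leg 3: heading=310.5°, groundspeed=222.4 kt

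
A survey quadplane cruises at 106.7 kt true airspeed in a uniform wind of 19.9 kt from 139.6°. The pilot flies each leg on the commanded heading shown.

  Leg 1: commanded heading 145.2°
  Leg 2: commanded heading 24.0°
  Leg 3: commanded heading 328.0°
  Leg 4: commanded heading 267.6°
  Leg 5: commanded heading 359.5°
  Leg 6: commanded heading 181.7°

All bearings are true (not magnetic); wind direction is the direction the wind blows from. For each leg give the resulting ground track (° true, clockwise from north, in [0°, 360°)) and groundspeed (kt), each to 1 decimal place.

Leg 1: track=146.5°, groundspeed=86.9 kt
Leg 2: track=15.2°, groundspeed=116.7 kt
Leg 3: track=326.7°, groundspeed=126.4 kt
Leg 4: track=275.1°, groundspeed=120.0 kt
Leg 5: track=353.5°, groundspeed=122.6 kt
Leg 6: track=190.0°, groundspeed=92.9 kt

Leg 1: heading 145.2°; drift +1.3° → track 146.5°, groundspeed 86.9 kt
Leg 2: heading 24.0°; drift -8.8° → track 15.2°, groundspeed 116.7 kt
Leg 3: heading 328.0°; drift -1.3° → track 326.7°, groundspeed 126.4 kt
Leg 4: heading 267.6°; drift +7.5° → track 275.1°, groundspeed 120.0 kt
Leg 5: heading 359.5°; drift -6.0° → track 353.5°, groundspeed 122.6 kt
Leg 6: heading 181.7°; drift +8.3° → track 190.0°, groundspeed 92.9 kt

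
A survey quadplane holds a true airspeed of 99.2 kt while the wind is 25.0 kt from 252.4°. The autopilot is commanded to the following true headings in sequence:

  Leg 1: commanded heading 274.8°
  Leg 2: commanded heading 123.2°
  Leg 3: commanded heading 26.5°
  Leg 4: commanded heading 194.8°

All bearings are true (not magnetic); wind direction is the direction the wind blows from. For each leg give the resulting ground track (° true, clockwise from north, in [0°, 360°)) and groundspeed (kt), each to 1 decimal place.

Leg 1: track=281.9°, groundspeed=76.7 kt
Leg 2: track=113.6°, groundspeed=116.6 kt
Leg 3: track=35.3°, groundspeed=118.0 kt
Leg 4: track=181.0°, groundspeed=88.4 kt

Leg 1: heading 274.8°; drift +7.1° → track 281.9°, groundspeed 76.7 kt
Leg 2: heading 123.2°; drift -9.6° → track 113.6°, groundspeed 116.6 kt
Leg 3: heading 26.5°; drift +8.8° → track 35.3°, groundspeed 118.0 kt
Leg 4: heading 194.8°; drift -13.8° → track 181.0°, groundspeed 88.4 kt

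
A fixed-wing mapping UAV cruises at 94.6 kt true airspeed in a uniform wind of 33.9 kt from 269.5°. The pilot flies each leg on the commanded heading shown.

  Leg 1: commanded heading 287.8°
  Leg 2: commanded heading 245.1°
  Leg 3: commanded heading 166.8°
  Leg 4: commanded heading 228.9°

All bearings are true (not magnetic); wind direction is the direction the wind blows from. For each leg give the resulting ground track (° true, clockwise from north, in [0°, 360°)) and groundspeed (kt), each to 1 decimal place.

Leg 1: heading 287.8°; drift +9.7° → track 297.5°, groundspeed 63.3 kt
Leg 2: heading 245.1°; drift -12.4° → track 232.7°, groundspeed 65.2 kt
Leg 3: heading 166.8°; drift -18.0° → track 148.8°, groundspeed 107.3 kt
Leg 4: heading 228.9°; drift -17.8° → track 211.1°, groundspeed 72.3 kt

Leg 1: track=297.5°, groundspeed=63.3 kt
Leg 2: track=232.7°, groundspeed=65.2 kt
Leg 3: track=148.8°, groundspeed=107.3 kt
Leg 4: track=211.1°, groundspeed=72.3 kt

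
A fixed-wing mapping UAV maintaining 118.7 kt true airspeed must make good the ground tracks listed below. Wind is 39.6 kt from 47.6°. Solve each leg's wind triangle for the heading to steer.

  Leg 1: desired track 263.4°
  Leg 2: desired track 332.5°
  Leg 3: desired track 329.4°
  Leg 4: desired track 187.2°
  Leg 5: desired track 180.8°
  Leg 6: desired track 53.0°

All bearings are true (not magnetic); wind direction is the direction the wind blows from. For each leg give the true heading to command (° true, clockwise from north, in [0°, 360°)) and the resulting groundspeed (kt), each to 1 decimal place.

Leg 1: desired track 263.4°; wind correction +11.3° → command heading 274.7°, groundspeed 148.5 kt
Leg 2: desired track 332.5°; wind correction +18.8° → command heading 351.3°, groundspeed 102.2 kt
Leg 3: desired track 329.4°; wind correction +19.1° → command heading 348.5°, groundspeed 104.1 kt
Leg 4: desired track 187.2°; wind correction -12.5° → command heading 174.7°, groundspeed 146.0 kt
Leg 5: desired track 180.8°; wind correction -14.1° → command heading 166.7°, groundspeed 142.2 kt
Leg 6: desired track 53.0°; wind correction -1.8° → command heading 51.2°, groundspeed 79.2 kt

Leg 1: heading=274.7°, groundspeed=148.5 kt
Leg 2: heading=351.3°, groundspeed=102.2 kt
Leg 3: heading=348.5°, groundspeed=104.1 kt
Leg 4: heading=174.7°, groundspeed=146.0 kt
Leg 5: heading=166.7°, groundspeed=142.2 kt
Leg 6: heading=51.2°, groundspeed=79.2 kt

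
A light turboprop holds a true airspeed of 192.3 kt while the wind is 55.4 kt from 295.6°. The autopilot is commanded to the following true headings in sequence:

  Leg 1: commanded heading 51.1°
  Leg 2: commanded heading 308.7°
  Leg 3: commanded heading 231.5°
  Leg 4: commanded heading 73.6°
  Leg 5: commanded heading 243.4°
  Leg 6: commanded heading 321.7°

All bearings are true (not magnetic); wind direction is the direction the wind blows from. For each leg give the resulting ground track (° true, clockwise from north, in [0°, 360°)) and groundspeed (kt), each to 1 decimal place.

Leg 1: heading 51.1°; drift +13.0° → track 64.1°, groundspeed 221.9 kt
Leg 2: heading 308.7°; drift +5.2° → track 313.9°, groundspeed 138.9 kt
Leg 3: heading 231.5°; drift -16.5° → track 215.0°, groundspeed 175.3 kt
Leg 4: heading 73.6°; drift +9.0° → track 82.6°, groundspeed 236.4 kt
Leg 5: heading 243.4°; drift -15.5° → track 227.9°, groundspeed 164.3 kt
Leg 6: heading 321.7°; drift +9.7° → track 331.4°, groundspeed 144.6 kt

Leg 1: track=64.1°, groundspeed=221.9 kt
Leg 2: track=313.9°, groundspeed=138.9 kt
Leg 3: track=215.0°, groundspeed=175.3 kt
Leg 4: track=82.6°, groundspeed=236.4 kt
Leg 5: track=227.9°, groundspeed=164.3 kt
Leg 6: track=331.4°, groundspeed=144.6 kt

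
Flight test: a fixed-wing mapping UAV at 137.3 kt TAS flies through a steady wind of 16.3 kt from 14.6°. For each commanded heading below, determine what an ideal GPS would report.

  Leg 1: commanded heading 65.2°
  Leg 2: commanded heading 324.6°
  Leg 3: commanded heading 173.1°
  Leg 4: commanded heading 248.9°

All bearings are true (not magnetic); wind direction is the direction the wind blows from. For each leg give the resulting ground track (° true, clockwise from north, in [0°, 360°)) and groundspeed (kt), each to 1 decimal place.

Leg 1: track=70.9°, groundspeed=127.6 kt
Leg 2: track=319.0°, groundspeed=127.4 kt
Leg 3: track=175.3°, groundspeed=152.6 kt
Leg 4: track=243.7°, groundspeed=147.4 kt

Leg 1: heading 65.2°; drift +5.7° → track 70.9°, groundspeed 127.6 kt
Leg 2: heading 324.6°; drift -5.6° → track 319.0°, groundspeed 127.4 kt
Leg 3: heading 173.1°; drift +2.2° → track 175.3°, groundspeed 152.6 kt
Leg 4: heading 248.9°; drift -5.2° → track 243.7°, groundspeed 147.4 kt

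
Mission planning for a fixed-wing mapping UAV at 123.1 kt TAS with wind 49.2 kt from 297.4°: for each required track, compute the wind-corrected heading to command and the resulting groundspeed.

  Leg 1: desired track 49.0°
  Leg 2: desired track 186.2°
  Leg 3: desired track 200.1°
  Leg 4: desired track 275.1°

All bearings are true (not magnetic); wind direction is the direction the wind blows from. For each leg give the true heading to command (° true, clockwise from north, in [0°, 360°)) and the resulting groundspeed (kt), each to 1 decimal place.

Leg 1: heading=27.2°, groundspeed=132.4 kt
Leg 2: heading=208.1°, groundspeed=132.0 kt
Leg 3: heading=223.5°, groundspeed=119.3 kt
Leg 4: heading=283.8°, groundspeed=76.2 kt

Leg 1: desired track 49.0°; wind correction -21.8° → command heading 27.2°, groundspeed 132.4 kt
Leg 2: desired track 186.2°; wind correction +21.9° → command heading 208.1°, groundspeed 132.0 kt
Leg 3: desired track 200.1°; wind correction +23.4° → command heading 223.5°, groundspeed 119.3 kt
Leg 4: desired track 275.1°; wind correction +8.7° → command heading 283.8°, groundspeed 76.2 kt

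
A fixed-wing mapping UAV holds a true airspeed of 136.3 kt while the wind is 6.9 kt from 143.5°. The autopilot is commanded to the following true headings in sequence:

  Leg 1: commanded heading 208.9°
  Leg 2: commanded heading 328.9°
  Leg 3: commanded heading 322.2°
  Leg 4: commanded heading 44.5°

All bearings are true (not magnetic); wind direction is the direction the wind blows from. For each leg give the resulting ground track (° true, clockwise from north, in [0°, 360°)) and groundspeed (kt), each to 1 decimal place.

Leg 1: track=211.6°, groundspeed=133.6 kt
Leg 2: track=328.6°, groundspeed=143.2 kt
Leg 3: track=322.3°, groundspeed=143.2 kt
Leg 4: track=41.7°, groundspeed=137.5 kt

Leg 1: heading 208.9°; drift +2.7° → track 211.6°, groundspeed 133.6 kt
Leg 2: heading 328.9°; drift -0.3° → track 328.6°, groundspeed 143.2 kt
Leg 3: heading 322.2°; drift +0.1° → track 322.3°, groundspeed 143.2 kt
Leg 4: heading 44.5°; drift -2.8° → track 41.7°, groundspeed 137.5 kt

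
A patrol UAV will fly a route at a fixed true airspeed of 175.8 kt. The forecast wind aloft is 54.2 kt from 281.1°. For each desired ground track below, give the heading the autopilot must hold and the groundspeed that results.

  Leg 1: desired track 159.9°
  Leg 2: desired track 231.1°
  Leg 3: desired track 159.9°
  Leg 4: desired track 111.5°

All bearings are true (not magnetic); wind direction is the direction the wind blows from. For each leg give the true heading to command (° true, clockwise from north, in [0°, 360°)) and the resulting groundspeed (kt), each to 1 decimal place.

Leg 1: heading=175.2°, groundspeed=197.7 kt
Leg 2: heading=244.8°, groundspeed=136.0 kt
Leg 3: heading=175.2°, groundspeed=197.7 kt
Leg 4: heading=114.7°, groundspeed=228.8 kt

Leg 1: desired track 159.9°; wind correction +15.3° → command heading 175.2°, groundspeed 197.7 kt
Leg 2: desired track 231.1°; wind correction +13.7° → command heading 244.8°, groundspeed 136.0 kt
Leg 3: desired track 159.9°; wind correction +15.3° → command heading 175.2°, groundspeed 197.7 kt
Leg 4: desired track 111.5°; wind correction +3.2° → command heading 114.7°, groundspeed 228.8 kt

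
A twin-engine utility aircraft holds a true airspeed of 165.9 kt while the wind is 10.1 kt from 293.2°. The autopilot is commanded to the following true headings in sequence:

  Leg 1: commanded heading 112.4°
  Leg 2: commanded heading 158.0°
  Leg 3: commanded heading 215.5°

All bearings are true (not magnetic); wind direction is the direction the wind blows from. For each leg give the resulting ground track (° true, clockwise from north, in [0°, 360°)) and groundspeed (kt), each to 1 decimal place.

Leg 1: track=112.4°, groundspeed=176.0 kt
Leg 2: track=155.6°, groundspeed=173.2 kt
Leg 3: track=212.1°, groundspeed=164.0 kt

Leg 1: heading 112.4°; drift +0.0° → track 112.4°, groundspeed 176.0 kt
Leg 2: heading 158.0°; drift -2.4° → track 155.6°, groundspeed 173.2 kt
Leg 3: heading 215.5°; drift -3.4° → track 212.1°, groundspeed 164.0 kt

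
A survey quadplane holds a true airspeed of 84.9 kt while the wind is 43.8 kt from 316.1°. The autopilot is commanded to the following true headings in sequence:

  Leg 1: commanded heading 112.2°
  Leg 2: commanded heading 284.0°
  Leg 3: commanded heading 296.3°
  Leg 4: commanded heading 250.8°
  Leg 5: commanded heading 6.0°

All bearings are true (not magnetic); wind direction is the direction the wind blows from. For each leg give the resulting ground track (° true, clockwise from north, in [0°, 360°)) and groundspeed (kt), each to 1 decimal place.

Leg 1: track=120.3°, groundspeed=126.2 kt
Leg 2: track=258.0°, groundspeed=53.2 kt
Leg 3: track=277.5°, groundspeed=46.1 kt
Leg 4: track=219.9°, groundspeed=77.6 kt
Leg 5: track=36.6°, groundspeed=65.8 kt

Leg 1: heading 112.2°; drift +8.1° → track 120.3°, groundspeed 126.2 kt
Leg 2: heading 284.0°; drift -26.0° → track 258.0°, groundspeed 53.2 kt
Leg 3: heading 296.3°; drift -18.8° → track 277.5°, groundspeed 46.1 kt
Leg 4: heading 250.8°; drift -30.9° → track 219.9°, groundspeed 77.6 kt
Leg 5: heading 6.0°; drift +30.6° → track 36.6°, groundspeed 65.8 kt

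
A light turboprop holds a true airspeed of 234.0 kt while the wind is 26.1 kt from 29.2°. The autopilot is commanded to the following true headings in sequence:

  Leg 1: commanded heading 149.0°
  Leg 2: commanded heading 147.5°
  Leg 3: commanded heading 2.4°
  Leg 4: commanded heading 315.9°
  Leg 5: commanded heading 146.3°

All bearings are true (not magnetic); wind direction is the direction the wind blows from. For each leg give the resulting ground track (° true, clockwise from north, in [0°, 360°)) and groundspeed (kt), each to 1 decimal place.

Leg 1: track=154.2°, groundspeed=248.0 kt
Leg 2: track=152.8°, groundspeed=247.4 kt
Leg 3: track=359.2°, groundspeed=211.0 kt
Leg 4: track=309.6°, groundspeed=227.9 kt
Leg 5: track=151.7°, groundspeed=247.0 kt

Leg 1: heading 149.0°; drift +5.2° → track 154.2°, groundspeed 248.0 kt
Leg 2: heading 147.5°; drift +5.3° → track 152.8°, groundspeed 247.4 kt
Leg 3: heading 2.4°; drift -3.2° → track 359.2°, groundspeed 211.0 kt
Leg 4: heading 315.9°; drift -6.3° → track 309.6°, groundspeed 227.9 kt
Leg 5: heading 146.3°; drift +5.4° → track 151.7°, groundspeed 247.0 kt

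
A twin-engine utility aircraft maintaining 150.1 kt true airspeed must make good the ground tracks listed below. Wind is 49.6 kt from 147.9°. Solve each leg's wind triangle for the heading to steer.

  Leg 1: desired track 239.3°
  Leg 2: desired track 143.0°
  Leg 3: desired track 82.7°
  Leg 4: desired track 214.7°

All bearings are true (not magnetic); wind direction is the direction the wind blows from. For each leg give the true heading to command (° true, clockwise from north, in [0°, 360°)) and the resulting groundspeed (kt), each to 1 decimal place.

Leg 1: desired track 239.3°; wind correction -19.3° → command heading 220.0°, groundspeed 142.9 kt
Leg 2: desired track 143.0°; wind correction +1.6° → command heading 144.6°, groundspeed 100.6 kt
Leg 3: desired track 82.7°; wind correction +17.5° → command heading 100.2°, groundspeed 122.4 kt
Leg 4: desired track 214.7°; wind correction -17.7° → command heading 197.0°, groundspeed 123.5 kt

Leg 1: heading=220.0°, groundspeed=142.9 kt
Leg 2: heading=144.6°, groundspeed=100.6 kt
Leg 3: heading=100.2°, groundspeed=122.4 kt
Leg 4: heading=197.0°, groundspeed=123.5 kt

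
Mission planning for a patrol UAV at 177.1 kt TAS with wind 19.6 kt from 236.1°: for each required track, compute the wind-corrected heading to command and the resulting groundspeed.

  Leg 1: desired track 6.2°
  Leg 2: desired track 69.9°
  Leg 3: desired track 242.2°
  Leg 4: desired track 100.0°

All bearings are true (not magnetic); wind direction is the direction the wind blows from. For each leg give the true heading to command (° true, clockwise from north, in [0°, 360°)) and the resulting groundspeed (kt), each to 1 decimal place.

Leg 1: heading=1.3°, groundspeed=189.1 kt
Leg 2: heading=71.4°, groundspeed=196.1 kt
Leg 3: heading=241.5°, groundspeed=157.6 kt
Leg 4: heading=104.4°, groundspeed=190.7 kt

Leg 1: desired track 6.2°; wind correction -4.9° → command heading 1.3°, groundspeed 189.1 kt
Leg 2: desired track 69.9°; wind correction +1.5° → command heading 71.4°, groundspeed 196.1 kt
Leg 3: desired track 242.2°; wind correction -0.7° → command heading 241.5°, groundspeed 157.6 kt
Leg 4: desired track 100.0°; wind correction +4.4° → command heading 104.4°, groundspeed 190.7 kt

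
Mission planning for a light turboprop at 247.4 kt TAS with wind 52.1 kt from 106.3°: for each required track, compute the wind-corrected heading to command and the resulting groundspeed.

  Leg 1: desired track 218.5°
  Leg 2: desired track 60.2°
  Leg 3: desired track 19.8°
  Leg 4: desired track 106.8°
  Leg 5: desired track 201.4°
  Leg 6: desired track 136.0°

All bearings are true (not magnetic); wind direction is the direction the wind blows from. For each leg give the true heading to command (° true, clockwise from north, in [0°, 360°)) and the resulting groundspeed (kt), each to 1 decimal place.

Leg 1: heading=207.3°, groundspeed=262.3 kt
Leg 2: heading=68.9°, groundspeed=208.4 kt
Leg 3: heading=31.9°, groundspeed=238.7 kt
Leg 4: heading=106.7°, groundspeed=195.3 kt
Leg 5: heading=189.3°, groundspeed=246.5 kt
Leg 6: heading=130.0°, groundspeed=200.8 kt

Leg 1: desired track 218.5°; wind correction -11.2° → command heading 207.3°, groundspeed 262.3 kt
Leg 2: desired track 60.2°; wind correction +8.7° → command heading 68.9°, groundspeed 208.4 kt
Leg 3: desired track 19.8°; wind correction +12.1° → command heading 31.9°, groundspeed 238.7 kt
Leg 4: desired track 106.8°; wind correction -0.1° → command heading 106.7°, groundspeed 195.3 kt
Leg 5: desired track 201.4°; wind correction -12.1° → command heading 189.3°, groundspeed 246.5 kt
Leg 6: desired track 136.0°; wind correction -6.0° → command heading 130.0°, groundspeed 200.8 kt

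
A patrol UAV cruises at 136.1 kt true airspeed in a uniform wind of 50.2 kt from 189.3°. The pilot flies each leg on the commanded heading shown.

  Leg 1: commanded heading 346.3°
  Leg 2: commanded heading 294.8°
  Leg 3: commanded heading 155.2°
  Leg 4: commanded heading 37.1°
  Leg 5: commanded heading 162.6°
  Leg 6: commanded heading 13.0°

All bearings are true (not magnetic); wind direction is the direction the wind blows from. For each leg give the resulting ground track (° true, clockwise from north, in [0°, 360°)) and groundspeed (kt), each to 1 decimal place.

Leg 1: track=352.4°, groundspeed=183.4 kt
Leg 2: track=312.7°, groundspeed=157.1 kt
Leg 3: track=138.6°, groundspeed=98.6 kt
Leg 4: track=29.7°, groundspeed=182.0 kt
Leg 5: track=148.7°, groundspeed=94.0 kt
Leg 6: track=12.0°, groundspeed=186.2 kt

Leg 1: heading 346.3°; drift +6.1° → track 352.4°, groundspeed 183.4 kt
Leg 2: heading 294.8°; drift +17.9° → track 312.7°, groundspeed 157.1 kt
Leg 3: heading 155.2°; drift -16.6° → track 138.6°, groundspeed 98.6 kt
Leg 4: heading 37.1°; drift -7.4° → track 29.7°, groundspeed 182.0 kt
Leg 5: heading 162.6°; drift -13.9° → track 148.7°, groundspeed 94.0 kt
Leg 6: heading 13.0°; drift -1.0° → track 12.0°, groundspeed 186.2 kt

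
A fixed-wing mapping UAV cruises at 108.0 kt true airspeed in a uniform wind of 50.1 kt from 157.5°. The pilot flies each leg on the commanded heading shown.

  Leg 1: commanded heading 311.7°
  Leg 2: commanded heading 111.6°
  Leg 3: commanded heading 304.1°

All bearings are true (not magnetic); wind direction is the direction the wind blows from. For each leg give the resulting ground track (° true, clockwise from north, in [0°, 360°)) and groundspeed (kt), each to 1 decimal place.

Leg 1: track=319.8°, groundspeed=154.7 kt
Leg 2: track=85.4°, groundspeed=81.5 kt
Leg 3: track=314.5°, groundspeed=152.3 kt

Leg 1: heading 311.7°; drift +8.1° → track 319.8°, groundspeed 154.7 kt
Leg 2: heading 111.6°; drift -26.2° → track 85.4°, groundspeed 81.5 kt
Leg 3: heading 304.1°; drift +10.4° → track 314.5°, groundspeed 152.3 kt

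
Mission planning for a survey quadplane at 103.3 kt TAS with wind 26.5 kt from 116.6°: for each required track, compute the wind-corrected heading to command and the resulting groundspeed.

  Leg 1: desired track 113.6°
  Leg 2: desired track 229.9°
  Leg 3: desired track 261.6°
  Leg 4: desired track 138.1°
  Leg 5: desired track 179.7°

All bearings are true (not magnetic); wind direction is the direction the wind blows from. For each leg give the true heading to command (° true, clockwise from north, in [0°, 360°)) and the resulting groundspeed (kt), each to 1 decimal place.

Leg 1: heading=114.4°, groundspeed=76.8 kt
Leg 2: heading=216.3°, groundspeed=110.9 kt
Leg 3: heading=253.1°, groundspeed=123.9 kt
Leg 4: heading=132.7°, groundspeed=78.2 kt
Leg 5: heading=166.5°, groundspeed=88.6 kt

Leg 1: desired track 113.6°; wind correction +0.8° → command heading 114.4°, groundspeed 76.8 kt
Leg 2: desired track 229.9°; wind correction -13.6° → command heading 216.3°, groundspeed 110.9 kt
Leg 3: desired track 261.6°; wind correction -8.5° → command heading 253.1°, groundspeed 123.9 kt
Leg 4: desired track 138.1°; wind correction -5.4° → command heading 132.7°, groundspeed 78.2 kt
Leg 5: desired track 179.7°; wind correction -13.2° → command heading 166.5°, groundspeed 88.6 kt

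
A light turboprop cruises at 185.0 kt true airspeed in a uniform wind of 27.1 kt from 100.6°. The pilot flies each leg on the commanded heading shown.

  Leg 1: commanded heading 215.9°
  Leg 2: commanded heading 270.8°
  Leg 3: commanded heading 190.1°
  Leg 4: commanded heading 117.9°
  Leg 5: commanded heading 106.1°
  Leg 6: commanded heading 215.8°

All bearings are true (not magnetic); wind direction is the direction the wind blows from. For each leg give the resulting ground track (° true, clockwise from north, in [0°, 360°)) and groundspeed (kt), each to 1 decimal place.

Leg 1: track=223.0°, groundspeed=198.1 kt
Leg 2: track=272.0°, groundspeed=211.8 kt
Leg 3: track=198.4°, groundspeed=186.7 kt
Leg 4: track=120.8°, groundspeed=159.3 kt
Leg 5: track=107.0°, groundspeed=158.0 kt
Leg 6: track=222.9°, groundspeed=198.1 kt

Leg 1: heading 215.9°; drift +7.1° → track 223.0°, groundspeed 198.1 kt
Leg 2: heading 270.8°; drift +1.2° → track 272.0°, groundspeed 211.8 kt
Leg 3: heading 190.1°; drift +8.3° → track 198.4°, groundspeed 186.7 kt
Leg 4: heading 117.9°; drift +2.9° → track 120.8°, groundspeed 159.3 kt
Leg 5: heading 106.1°; drift +0.9° → track 107.0°, groundspeed 158.0 kt
Leg 6: heading 215.8°; drift +7.1° → track 222.9°, groundspeed 198.1 kt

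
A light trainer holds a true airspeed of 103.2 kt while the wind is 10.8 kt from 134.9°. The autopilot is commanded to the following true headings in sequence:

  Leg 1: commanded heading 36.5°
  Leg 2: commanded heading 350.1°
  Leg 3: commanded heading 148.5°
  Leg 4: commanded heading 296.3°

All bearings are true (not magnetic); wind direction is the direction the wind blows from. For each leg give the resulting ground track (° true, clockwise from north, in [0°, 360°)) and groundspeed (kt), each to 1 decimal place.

Leg 1: heading 36.5°; drift -5.8° → track 30.7°, groundspeed 105.3 kt
Leg 2: heading 350.1°; drift -3.2° → track 346.9°, groundspeed 112.2 kt
Leg 3: heading 148.5°; drift +1.6° → track 150.1°, groundspeed 92.7 kt
Leg 4: heading 296.3°; drift +1.7° → track 298.0°, groundspeed 113.5 kt

Leg 1: track=30.7°, groundspeed=105.3 kt
Leg 2: track=346.9°, groundspeed=112.2 kt
Leg 3: track=150.1°, groundspeed=92.7 kt
Leg 4: track=298.0°, groundspeed=113.5 kt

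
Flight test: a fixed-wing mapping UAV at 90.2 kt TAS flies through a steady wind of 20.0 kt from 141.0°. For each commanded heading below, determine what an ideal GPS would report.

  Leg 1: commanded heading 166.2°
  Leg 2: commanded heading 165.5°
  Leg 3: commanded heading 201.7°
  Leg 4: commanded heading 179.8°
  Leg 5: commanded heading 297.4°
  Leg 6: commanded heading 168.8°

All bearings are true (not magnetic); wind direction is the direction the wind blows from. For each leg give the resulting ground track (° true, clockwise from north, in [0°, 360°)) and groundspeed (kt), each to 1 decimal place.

Leg 1: track=172.9°, groundspeed=72.6 kt
Leg 2: track=172.1°, groundspeed=72.5 kt
Leg 3: track=213.9°, groundspeed=82.3 kt
Leg 4: track=189.3°, groundspeed=75.7 kt
Leg 5: track=301.6°, groundspeed=108.8 kt
Leg 6: track=176.1°, groundspeed=73.1 kt

Leg 1: heading 166.2°; drift +6.7° → track 172.9°, groundspeed 72.6 kt
Leg 2: heading 165.5°; drift +6.6° → track 172.1°, groundspeed 72.5 kt
Leg 3: heading 201.7°; drift +12.2° → track 213.9°, groundspeed 82.3 kt
Leg 4: heading 179.8°; drift +9.5° → track 189.3°, groundspeed 75.7 kt
Leg 5: heading 297.4°; drift +4.2° → track 301.6°, groundspeed 108.8 kt
Leg 6: heading 168.8°; drift +7.3° → track 176.1°, groundspeed 73.1 kt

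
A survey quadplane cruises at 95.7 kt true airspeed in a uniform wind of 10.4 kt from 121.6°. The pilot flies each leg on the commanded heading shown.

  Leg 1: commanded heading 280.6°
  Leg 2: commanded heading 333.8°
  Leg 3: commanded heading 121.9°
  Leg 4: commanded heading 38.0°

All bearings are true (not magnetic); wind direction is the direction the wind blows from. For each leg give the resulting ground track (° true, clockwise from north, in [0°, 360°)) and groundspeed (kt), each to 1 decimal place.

Leg 1: heading 280.6°; drift +2.0° → track 282.6°, groundspeed 105.5 kt
Leg 2: heading 333.8°; drift -3.0° → track 330.8°, groundspeed 104.6 kt
Leg 3: heading 121.9°; drift +0.0° → track 121.9°, groundspeed 85.3 kt
Leg 4: heading 38.0°; drift -6.2° → track 31.8°, groundspeed 95.1 kt

Leg 1: track=282.6°, groundspeed=105.5 kt
Leg 2: track=330.8°, groundspeed=104.6 kt
Leg 3: track=121.9°, groundspeed=85.3 kt
Leg 4: track=31.8°, groundspeed=95.1 kt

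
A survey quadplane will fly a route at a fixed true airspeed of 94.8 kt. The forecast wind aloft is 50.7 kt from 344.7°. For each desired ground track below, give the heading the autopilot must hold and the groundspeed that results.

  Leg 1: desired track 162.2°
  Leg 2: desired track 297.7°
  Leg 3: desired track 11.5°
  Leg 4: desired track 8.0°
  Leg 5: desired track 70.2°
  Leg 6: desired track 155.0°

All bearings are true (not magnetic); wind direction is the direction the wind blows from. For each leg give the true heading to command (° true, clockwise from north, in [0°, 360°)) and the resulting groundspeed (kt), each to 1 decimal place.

Leg 1: heading=160.9°, groundspeed=145.4 kt
Leg 2: heading=320.7°, groundspeed=52.7 kt
Leg 3: heading=357.5°, groundspeed=46.7 kt
Leg 4: heading=355.8°, groundspeed=46.1 kt
Leg 5: heading=38.0°, groundspeed=76.2 kt
Leg 6: heading=149.8°, groundspeed=144.4 kt

Leg 1: desired track 162.2°; wind correction -1.3° → command heading 160.9°, groundspeed 145.4 kt
Leg 2: desired track 297.7°; wind correction +23.0° → command heading 320.7°, groundspeed 52.7 kt
Leg 3: desired track 11.5°; wind correction -14.0° → command heading 357.5°, groundspeed 46.7 kt
Leg 4: desired track 8.0°; wind correction -12.2° → command heading 355.8°, groundspeed 46.1 kt
Leg 5: desired track 70.2°; wind correction -32.2° → command heading 38.0°, groundspeed 76.2 kt
Leg 6: desired track 155.0°; wind correction -5.2° → command heading 149.8°, groundspeed 144.4 kt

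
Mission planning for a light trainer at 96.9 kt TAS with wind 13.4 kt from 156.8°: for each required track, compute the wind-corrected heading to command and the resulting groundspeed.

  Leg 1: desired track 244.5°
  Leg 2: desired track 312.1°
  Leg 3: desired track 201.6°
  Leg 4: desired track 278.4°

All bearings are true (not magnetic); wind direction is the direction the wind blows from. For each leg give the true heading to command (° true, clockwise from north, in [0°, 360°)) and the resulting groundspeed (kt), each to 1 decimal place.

Leg 1: desired track 244.5°; wind correction -7.9° → command heading 236.6°, groundspeed 95.4 kt
Leg 2: desired track 312.1°; wind correction -3.3° → command heading 308.8°, groundspeed 108.9 kt
Leg 3: desired track 201.6°; wind correction -5.6° → command heading 196.0°, groundspeed 86.9 kt
Leg 4: desired track 278.4°; wind correction -6.8° → command heading 271.6°, groundspeed 103.2 kt

Leg 1: heading=236.6°, groundspeed=95.4 kt
Leg 2: heading=308.8°, groundspeed=108.9 kt
Leg 3: heading=196.0°, groundspeed=86.9 kt
Leg 4: heading=271.6°, groundspeed=103.2 kt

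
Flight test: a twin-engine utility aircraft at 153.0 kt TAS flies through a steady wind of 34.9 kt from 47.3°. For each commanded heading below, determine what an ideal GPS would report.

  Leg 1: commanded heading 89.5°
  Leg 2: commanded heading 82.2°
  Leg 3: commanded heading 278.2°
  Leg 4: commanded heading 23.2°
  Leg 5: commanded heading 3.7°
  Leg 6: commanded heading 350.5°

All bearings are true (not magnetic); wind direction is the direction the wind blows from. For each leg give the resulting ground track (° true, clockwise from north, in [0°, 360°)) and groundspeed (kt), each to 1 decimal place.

Leg 1: heading 89.5°; drift +10.4° → track 99.9°, groundspeed 129.3 kt
Leg 2: heading 82.2°; drift +9.1° → track 91.3°, groundspeed 126.0 kt
Leg 3: heading 278.2°; drift -8.8° → track 269.4°, groundspeed 177.1 kt
Leg 4: heading 23.2°; drift -6.7° → track 16.5°, groundspeed 122.0 kt
Leg 5: heading 3.7°; drift -10.7° → track 353.0°, groundspeed 130.0 kt
Leg 6: heading 350.5°; drift -12.3° → track 338.2°, groundspeed 137.0 kt

Leg 1: track=99.9°, groundspeed=129.3 kt
Leg 2: track=91.3°, groundspeed=126.0 kt
Leg 3: track=269.4°, groundspeed=177.1 kt
Leg 4: track=16.5°, groundspeed=122.0 kt
Leg 5: track=353.0°, groundspeed=130.0 kt
Leg 6: track=338.2°, groundspeed=137.0 kt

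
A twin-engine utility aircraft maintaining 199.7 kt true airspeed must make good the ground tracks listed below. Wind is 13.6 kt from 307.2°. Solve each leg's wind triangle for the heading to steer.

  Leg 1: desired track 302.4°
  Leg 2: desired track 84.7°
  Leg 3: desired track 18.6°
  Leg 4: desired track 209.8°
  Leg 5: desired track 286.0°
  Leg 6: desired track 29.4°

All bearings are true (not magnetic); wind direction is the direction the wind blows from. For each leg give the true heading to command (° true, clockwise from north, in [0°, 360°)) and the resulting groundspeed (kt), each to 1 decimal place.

Leg 1: desired track 302.4°; wind correction +0.3° → command heading 302.7°, groundspeed 186.1 kt
Leg 2: desired track 84.7°; wind correction -2.6° → command heading 82.1°, groundspeed 209.5 kt
Leg 3: desired track 18.6°; wind correction -3.7° → command heading 14.9°, groundspeed 194.9 kt
Leg 4: desired track 209.8°; wind correction +3.9° → command heading 213.7°, groundspeed 201.0 kt
Leg 5: desired track 286.0°; wind correction +1.4° → command heading 287.4°, groundspeed 187.0 kt
Leg 6: desired track 29.4°; wind correction -3.9° → command heading 25.5°, groundspeed 197.4 kt

Leg 1: heading=302.7°, groundspeed=186.1 kt
Leg 2: heading=82.1°, groundspeed=209.5 kt
Leg 3: heading=14.9°, groundspeed=194.9 kt
Leg 4: heading=213.7°, groundspeed=201.0 kt
Leg 5: heading=287.4°, groundspeed=187.0 kt
Leg 6: heading=25.5°, groundspeed=197.4 kt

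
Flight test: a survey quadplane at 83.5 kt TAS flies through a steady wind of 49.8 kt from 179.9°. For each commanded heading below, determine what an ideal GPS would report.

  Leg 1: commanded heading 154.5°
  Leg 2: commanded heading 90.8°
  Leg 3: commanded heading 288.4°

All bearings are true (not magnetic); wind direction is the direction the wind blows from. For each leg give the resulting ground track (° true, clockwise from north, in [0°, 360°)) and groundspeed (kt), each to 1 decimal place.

Leg 1: track=125.5°, groundspeed=44.0 kt
Leg 2: track=59.8°, groundspeed=96.5 kt
Leg 3: track=313.8°, groundspeed=110.0 kt

Leg 1: heading 154.5°; drift -29.0° → track 125.5°, groundspeed 44.0 kt
Leg 2: heading 90.8°; drift -31.0° → track 59.8°, groundspeed 96.5 kt
Leg 3: heading 288.4°; drift +25.4° → track 313.8°, groundspeed 110.0 kt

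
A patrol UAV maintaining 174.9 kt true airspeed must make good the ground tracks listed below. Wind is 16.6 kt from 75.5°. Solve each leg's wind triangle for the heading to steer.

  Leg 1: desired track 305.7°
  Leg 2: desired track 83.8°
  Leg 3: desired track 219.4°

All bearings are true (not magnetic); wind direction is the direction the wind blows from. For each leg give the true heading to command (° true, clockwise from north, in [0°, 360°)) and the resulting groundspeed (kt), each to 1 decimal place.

Leg 1: heading=309.9°, groundspeed=185.1 kt
Leg 2: heading=83.0°, groundspeed=158.5 kt
Leg 3: heading=216.2°, groundspeed=188.0 kt

Leg 1: desired track 305.7°; wind correction +4.2° → command heading 309.9°, groundspeed 185.1 kt
Leg 2: desired track 83.8°; wind correction -0.8° → command heading 83.0°, groundspeed 158.5 kt
Leg 3: desired track 219.4°; wind correction -3.2° → command heading 216.2°, groundspeed 188.0 kt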